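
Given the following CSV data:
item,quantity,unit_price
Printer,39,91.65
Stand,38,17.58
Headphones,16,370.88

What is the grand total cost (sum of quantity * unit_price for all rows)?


Computing row totals:
  Printer: 39 * 91.65 = 3574.35
  Stand: 38 * 17.58 = 668.04
  Headphones: 16 * 370.88 = 5934.08
Grand total = 3574.35 + 668.04 + 5934.08 = 10176.47

ANSWER: 10176.47


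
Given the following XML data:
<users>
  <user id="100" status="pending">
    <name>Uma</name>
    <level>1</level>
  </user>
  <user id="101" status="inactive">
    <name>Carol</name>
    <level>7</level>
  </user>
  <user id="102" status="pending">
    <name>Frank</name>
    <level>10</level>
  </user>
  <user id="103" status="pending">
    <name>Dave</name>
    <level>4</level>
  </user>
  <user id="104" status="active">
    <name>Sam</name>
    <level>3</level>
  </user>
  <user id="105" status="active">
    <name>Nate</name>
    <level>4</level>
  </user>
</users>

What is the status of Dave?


Finding user with name = Dave
user id="103" status="pending"

ANSWER: pending


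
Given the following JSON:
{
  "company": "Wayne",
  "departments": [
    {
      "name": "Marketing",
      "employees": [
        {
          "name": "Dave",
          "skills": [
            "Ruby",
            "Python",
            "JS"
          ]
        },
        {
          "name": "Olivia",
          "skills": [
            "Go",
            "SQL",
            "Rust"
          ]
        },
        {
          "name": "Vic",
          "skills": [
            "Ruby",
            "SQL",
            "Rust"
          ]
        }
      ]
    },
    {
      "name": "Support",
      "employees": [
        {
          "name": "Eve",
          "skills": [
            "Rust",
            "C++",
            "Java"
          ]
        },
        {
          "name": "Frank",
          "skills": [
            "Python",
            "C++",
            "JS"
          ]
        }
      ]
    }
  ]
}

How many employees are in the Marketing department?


Path: departments[0].employees
Count: 3

ANSWER: 3


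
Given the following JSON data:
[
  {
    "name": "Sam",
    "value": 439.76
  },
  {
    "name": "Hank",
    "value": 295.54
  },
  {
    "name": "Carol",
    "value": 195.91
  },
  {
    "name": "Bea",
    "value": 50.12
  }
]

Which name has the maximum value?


Comparing values:
  Sam: 439.76
  Hank: 295.54
  Carol: 195.91
  Bea: 50.12
Maximum: Sam (439.76)

ANSWER: Sam


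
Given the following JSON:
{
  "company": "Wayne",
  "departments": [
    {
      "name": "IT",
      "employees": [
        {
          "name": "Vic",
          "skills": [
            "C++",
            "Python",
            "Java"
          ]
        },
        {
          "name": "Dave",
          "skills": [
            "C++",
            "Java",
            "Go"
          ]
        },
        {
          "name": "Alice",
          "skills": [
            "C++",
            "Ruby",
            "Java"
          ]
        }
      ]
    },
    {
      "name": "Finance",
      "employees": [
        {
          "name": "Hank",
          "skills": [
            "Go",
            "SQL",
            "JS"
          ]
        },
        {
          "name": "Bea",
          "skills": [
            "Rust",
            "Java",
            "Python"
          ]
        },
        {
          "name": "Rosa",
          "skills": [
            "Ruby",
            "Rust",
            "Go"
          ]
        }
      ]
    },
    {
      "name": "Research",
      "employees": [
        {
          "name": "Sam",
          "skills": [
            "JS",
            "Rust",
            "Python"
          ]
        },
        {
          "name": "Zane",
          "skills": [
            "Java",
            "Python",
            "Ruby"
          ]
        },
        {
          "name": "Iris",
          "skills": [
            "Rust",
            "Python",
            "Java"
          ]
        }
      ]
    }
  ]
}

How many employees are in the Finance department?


Path: departments[1].employees
Count: 3

ANSWER: 3


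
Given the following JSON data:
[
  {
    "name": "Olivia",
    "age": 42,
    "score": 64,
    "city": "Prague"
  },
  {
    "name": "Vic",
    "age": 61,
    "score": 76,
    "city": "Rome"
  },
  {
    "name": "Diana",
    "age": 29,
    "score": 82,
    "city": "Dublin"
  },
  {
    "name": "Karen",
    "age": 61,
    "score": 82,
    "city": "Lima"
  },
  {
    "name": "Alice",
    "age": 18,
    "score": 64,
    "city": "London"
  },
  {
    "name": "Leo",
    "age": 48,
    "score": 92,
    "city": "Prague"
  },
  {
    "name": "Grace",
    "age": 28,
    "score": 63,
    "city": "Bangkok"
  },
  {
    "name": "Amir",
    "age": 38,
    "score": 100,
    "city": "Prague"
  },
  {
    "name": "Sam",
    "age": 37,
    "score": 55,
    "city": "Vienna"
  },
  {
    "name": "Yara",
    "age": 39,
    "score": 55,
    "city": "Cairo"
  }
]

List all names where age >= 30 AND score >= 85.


Checking both conditions:
  Olivia (age=42, score=64) -> no
  Vic (age=61, score=76) -> no
  Diana (age=29, score=82) -> no
  Karen (age=61, score=82) -> no
  Alice (age=18, score=64) -> no
  Leo (age=48, score=92) -> YES
  Grace (age=28, score=63) -> no
  Amir (age=38, score=100) -> YES
  Sam (age=37, score=55) -> no
  Yara (age=39, score=55) -> no


ANSWER: Leo, Amir


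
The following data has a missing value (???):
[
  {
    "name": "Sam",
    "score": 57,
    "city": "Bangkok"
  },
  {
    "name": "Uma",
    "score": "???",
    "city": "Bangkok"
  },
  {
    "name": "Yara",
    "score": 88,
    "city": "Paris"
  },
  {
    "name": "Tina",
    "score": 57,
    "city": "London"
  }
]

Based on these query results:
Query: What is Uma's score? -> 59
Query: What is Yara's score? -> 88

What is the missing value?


The missing value is Uma's score
From query: Uma's score = 59

ANSWER: 59


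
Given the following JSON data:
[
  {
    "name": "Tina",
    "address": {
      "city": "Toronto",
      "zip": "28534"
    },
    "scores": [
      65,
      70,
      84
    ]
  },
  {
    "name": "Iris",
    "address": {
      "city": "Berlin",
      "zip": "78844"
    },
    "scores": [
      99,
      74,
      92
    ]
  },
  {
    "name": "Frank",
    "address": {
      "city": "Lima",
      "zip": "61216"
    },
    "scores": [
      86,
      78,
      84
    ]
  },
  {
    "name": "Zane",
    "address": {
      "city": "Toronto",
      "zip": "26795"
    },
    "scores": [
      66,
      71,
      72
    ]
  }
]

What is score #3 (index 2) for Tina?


Path: records[0].scores[2]
Value: 84

ANSWER: 84


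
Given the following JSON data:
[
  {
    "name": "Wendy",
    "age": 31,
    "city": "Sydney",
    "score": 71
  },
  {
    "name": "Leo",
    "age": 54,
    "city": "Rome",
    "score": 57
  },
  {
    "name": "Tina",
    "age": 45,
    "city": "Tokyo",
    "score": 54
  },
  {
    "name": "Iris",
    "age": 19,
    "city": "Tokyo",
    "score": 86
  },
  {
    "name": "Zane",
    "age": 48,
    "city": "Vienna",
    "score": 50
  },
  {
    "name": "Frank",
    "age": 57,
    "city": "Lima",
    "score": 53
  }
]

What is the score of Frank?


Looking up record where name = Frank
Record index: 5
Field 'score' = 53

ANSWER: 53


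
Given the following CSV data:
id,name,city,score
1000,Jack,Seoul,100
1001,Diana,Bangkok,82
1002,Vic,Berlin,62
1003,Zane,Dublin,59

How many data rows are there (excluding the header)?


Counting rows (excluding header):
Header: id,name,city,score
Data rows: 4

ANSWER: 4


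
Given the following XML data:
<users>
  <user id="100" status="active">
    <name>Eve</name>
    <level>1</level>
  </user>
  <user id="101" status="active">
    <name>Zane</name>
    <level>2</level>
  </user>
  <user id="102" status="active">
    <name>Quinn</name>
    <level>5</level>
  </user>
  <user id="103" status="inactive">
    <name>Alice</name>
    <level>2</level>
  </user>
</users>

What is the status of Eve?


Finding user with name = Eve
user id="100" status="active"

ANSWER: active


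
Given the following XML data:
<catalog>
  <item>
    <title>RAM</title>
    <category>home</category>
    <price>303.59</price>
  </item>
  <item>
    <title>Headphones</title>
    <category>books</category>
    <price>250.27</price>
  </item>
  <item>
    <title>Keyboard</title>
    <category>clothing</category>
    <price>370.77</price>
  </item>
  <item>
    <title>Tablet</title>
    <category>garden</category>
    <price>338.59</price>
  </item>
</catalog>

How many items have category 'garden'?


Scanning <item> elements for <category>garden</category>:
  Item 4: Tablet -> MATCH
Count: 1

ANSWER: 1


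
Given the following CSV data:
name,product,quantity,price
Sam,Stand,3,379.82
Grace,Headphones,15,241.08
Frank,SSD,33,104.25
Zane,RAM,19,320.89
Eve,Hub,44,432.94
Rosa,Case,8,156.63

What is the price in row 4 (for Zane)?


Row 4: Zane
Column 'price' = 320.89

ANSWER: 320.89


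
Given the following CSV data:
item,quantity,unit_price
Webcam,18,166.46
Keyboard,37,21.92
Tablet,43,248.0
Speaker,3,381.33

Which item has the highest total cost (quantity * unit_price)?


Computing row totals:
  Webcam: 2996.28
  Keyboard: 811.04
  Tablet: 10664.0
  Speaker: 1143.99
Maximum: Tablet (10664.0)

ANSWER: Tablet


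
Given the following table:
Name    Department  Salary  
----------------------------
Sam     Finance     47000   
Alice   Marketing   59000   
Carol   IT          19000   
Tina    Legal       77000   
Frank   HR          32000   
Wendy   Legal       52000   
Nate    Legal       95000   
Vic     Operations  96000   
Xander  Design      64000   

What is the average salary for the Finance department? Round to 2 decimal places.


Finance department members:
  Sam: 47000
Sum = 47000
Count = 1
Average = 47000 / 1 = 47000.00

ANSWER: 47000.00


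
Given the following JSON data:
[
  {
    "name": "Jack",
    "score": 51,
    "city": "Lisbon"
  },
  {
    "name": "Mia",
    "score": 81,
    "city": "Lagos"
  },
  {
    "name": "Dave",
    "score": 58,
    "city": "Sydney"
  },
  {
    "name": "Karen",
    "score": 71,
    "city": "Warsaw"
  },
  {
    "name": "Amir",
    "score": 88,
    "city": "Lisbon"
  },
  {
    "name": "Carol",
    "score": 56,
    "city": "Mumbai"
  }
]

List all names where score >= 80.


Filtering records where score >= 80:
  Jack (score=51) -> no
  Mia (score=81) -> YES
  Dave (score=58) -> no
  Karen (score=71) -> no
  Amir (score=88) -> YES
  Carol (score=56) -> no


ANSWER: Mia, Amir


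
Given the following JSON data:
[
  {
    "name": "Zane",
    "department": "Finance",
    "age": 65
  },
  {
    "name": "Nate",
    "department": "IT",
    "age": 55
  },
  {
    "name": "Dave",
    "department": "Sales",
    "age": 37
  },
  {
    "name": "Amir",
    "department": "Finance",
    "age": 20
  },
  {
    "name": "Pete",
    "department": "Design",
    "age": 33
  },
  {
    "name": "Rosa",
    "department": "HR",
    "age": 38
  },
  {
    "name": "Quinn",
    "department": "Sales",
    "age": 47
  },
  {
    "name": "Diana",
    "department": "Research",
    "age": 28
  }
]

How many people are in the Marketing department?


Scanning records for department = Marketing
  No matches found
Count: 0

ANSWER: 0


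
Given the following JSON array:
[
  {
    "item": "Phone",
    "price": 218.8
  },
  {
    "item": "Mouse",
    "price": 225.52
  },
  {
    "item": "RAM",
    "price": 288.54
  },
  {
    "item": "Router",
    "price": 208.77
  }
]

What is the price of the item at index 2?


Array index 2 -> RAM
price = 288.54

ANSWER: 288.54


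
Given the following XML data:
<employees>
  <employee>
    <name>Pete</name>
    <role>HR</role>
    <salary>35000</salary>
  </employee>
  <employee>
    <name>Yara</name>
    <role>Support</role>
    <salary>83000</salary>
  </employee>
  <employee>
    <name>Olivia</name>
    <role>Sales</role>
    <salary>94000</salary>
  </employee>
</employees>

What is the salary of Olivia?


Searching for <employee> with <name>Olivia</name>
Found at position 3
<salary>94000</salary>

ANSWER: 94000


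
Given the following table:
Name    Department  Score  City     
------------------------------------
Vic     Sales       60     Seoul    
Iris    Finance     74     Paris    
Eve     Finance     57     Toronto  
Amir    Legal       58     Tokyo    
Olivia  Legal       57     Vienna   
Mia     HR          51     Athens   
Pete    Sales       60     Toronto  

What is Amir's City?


Row 4: Amir
City = Tokyo

ANSWER: Tokyo


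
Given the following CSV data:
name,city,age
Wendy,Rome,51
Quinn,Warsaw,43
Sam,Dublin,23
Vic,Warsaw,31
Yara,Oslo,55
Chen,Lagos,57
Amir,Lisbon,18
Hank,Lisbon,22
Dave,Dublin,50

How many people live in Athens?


Scanning city column for 'Athens':
Total matches: 0

ANSWER: 0


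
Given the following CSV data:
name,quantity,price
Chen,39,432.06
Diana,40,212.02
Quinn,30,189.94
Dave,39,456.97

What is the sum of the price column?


Values in 'price' column:
  Row 1: 432.06
  Row 2: 212.02
  Row 3: 189.94
  Row 4: 456.97
Sum = 432.06 + 212.02 + 189.94 + 456.97 = 1290.99

ANSWER: 1290.99


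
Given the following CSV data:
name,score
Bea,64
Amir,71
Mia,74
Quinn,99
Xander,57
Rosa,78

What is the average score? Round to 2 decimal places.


Scores: 64, 71, 74, 99, 57, 78
Sum = 443
Count = 6
Average = 443 / 6 = 73.83

ANSWER: 73.83


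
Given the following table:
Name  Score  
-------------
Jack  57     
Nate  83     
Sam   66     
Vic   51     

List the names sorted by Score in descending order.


Sorting by Score (descending):
  Nate: 83
  Sam: 66
  Jack: 57
  Vic: 51


ANSWER: Nate, Sam, Jack, Vic


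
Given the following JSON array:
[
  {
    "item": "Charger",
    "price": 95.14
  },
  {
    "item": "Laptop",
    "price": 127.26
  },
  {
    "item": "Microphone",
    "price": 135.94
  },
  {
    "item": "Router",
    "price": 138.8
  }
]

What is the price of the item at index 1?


Array index 1 -> Laptop
price = 127.26

ANSWER: 127.26


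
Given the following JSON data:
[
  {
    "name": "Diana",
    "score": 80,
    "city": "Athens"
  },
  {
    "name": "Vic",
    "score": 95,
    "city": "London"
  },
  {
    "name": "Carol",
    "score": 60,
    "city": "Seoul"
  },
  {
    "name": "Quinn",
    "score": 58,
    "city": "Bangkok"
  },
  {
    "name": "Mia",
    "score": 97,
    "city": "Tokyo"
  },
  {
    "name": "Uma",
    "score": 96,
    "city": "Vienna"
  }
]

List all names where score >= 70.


Filtering records where score >= 70:
  Diana (score=80) -> YES
  Vic (score=95) -> YES
  Carol (score=60) -> no
  Quinn (score=58) -> no
  Mia (score=97) -> YES
  Uma (score=96) -> YES


ANSWER: Diana, Vic, Mia, Uma


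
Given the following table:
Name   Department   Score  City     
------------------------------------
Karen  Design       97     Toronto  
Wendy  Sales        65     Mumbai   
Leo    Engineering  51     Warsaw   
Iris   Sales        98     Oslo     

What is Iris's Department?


Row 4: Iris
Department = Sales

ANSWER: Sales


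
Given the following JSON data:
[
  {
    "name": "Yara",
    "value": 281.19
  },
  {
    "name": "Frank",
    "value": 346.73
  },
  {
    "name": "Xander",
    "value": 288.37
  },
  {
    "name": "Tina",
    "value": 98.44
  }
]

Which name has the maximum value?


Comparing values:
  Yara: 281.19
  Frank: 346.73
  Xander: 288.37
  Tina: 98.44
Maximum: Frank (346.73)

ANSWER: Frank


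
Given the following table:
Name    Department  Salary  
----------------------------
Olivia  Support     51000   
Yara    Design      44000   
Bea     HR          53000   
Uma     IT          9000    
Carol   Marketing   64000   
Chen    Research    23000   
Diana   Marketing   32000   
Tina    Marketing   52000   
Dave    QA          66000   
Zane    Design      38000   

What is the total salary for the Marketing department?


Marketing department members:
  Carol: 64000
  Diana: 32000
  Tina: 52000
Total = 64000 + 32000 + 52000 = 148000

ANSWER: 148000


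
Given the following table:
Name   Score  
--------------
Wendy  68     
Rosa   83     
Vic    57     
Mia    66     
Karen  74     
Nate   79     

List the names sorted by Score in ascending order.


Sorting by Score (ascending):
  Vic: 57
  Mia: 66
  Wendy: 68
  Karen: 74
  Nate: 79
  Rosa: 83


ANSWER: Vic, Mia, Wendy, Karen, Nate, Rosa


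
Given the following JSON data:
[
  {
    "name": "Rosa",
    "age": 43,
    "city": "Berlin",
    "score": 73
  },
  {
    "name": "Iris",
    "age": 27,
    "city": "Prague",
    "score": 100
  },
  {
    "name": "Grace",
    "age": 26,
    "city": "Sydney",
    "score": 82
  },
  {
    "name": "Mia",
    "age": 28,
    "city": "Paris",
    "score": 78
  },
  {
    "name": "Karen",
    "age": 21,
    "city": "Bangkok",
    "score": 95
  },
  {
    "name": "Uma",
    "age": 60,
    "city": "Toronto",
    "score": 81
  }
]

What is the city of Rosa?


Looking up record where name = Rosa
Record index: 0
Field 'city' = Berlin

ANSWER: Berlin


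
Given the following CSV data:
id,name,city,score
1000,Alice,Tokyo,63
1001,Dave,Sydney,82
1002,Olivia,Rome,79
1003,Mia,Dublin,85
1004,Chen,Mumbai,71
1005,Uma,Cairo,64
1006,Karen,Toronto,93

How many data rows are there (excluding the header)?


Counting rows (excluding header):
Header: id,name,city,score
Data rows: 7

ANSWER: 7


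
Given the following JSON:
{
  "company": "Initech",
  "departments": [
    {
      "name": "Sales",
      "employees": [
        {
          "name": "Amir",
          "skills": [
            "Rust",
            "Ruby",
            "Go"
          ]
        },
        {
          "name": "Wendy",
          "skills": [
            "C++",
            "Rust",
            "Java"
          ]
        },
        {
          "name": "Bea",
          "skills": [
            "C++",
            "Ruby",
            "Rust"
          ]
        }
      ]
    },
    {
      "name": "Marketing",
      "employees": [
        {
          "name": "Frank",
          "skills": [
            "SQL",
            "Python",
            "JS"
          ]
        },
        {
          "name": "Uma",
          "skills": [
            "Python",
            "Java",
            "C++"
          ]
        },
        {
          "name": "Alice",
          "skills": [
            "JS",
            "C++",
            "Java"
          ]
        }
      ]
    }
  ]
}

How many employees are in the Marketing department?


Path: departments[1].employees
Count: 3

ANSWER: 3


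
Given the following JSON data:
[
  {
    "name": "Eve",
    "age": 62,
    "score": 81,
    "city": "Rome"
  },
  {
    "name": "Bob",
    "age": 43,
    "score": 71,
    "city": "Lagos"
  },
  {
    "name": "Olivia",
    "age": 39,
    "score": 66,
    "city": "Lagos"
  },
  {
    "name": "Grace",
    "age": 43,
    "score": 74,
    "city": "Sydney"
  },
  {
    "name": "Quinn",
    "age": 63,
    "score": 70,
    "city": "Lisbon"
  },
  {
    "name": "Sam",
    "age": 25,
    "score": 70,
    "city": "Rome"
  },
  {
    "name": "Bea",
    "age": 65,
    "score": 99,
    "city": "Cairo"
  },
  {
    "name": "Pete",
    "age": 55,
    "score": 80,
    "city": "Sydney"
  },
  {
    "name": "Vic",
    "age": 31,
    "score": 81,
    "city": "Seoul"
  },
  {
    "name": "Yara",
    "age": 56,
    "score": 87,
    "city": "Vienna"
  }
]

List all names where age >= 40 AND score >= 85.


Checking both conditions:
  Eve (age=62, score=81) -> no
  Bob (age=43, score=71) -> no
  Olivia (age=39, score=66) -> no
  Grace (age=43, score=74) -> no
  Quinn (age=63, score=70) -> no
  Sam (age=25, score=70) -> no
  Bea (age=65, score=99) -> YES
  Pete (age=55, score=80) -> no
  Vic (age=31, score=81) -> no
  Yara (age=56, score=87) -> YES


ANSWER: Bea, Yara


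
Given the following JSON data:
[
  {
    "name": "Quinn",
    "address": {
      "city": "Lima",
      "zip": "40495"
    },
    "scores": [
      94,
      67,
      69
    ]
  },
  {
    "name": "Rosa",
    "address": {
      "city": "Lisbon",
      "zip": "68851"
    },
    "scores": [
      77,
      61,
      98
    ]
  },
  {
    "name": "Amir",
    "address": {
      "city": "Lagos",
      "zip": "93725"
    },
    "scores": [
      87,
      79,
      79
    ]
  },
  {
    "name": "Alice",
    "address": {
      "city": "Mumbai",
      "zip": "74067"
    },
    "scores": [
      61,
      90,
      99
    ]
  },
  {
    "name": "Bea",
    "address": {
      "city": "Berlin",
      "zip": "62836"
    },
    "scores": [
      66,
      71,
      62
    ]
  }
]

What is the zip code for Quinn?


Path: records[0].address.zip
Value: 40495

ANSWER: 40495


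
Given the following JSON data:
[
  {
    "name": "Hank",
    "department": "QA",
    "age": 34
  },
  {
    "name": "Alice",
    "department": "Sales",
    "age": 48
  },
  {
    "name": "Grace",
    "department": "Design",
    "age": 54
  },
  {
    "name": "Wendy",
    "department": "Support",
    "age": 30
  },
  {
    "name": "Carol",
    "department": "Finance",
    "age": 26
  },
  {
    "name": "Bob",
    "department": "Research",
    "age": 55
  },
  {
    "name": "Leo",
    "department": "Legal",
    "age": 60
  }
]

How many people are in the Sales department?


Scanning records for department = Sales
  Record 1: Alice
Count: 1

ANSWER: 1


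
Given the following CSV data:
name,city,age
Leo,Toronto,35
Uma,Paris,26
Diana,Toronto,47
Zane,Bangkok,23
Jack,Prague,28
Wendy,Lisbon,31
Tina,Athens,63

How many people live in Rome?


Scanning city column for 'Rome':
Total matches: 0

ANSWER: 0


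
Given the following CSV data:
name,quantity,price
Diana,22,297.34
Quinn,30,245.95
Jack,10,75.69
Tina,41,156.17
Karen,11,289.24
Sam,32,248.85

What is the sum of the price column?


Values in 'price' column:
  Row 1: 297.34
  Row 2: 245.95
  Row 3: 75.69
  Row 4: 156.17
  Row 5: 289.24
  Row 6: 248.85
Sum = 297.34 + 245.95 + 75.69 + 156.17 + 289.24 + 248.85 = 1313.24

ANSWER: 1313.24


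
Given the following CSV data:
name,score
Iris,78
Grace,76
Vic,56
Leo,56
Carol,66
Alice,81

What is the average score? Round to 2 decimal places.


Scores: 78, 76, 56, 56, 66, 81
Sum = 413
Count = 6
Average = 413 / 6 = 68.83

ANSWER: 68.83


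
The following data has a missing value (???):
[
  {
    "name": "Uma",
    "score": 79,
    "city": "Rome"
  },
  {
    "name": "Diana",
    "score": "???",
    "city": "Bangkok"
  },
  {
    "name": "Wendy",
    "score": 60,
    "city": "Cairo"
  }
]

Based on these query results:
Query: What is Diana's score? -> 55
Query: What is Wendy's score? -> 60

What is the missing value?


The missing value is Diana's score
From query: Diana's score = 55

ANSWER: 55


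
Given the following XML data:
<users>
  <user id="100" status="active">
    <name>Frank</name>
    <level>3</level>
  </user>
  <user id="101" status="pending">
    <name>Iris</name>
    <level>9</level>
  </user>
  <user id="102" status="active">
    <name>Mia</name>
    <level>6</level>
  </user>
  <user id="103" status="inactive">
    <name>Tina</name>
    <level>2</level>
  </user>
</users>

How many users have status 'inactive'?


Counting users with status='inactive':
  Tina (id=103) -> MATCH
Count: 1

ANSWER: 1


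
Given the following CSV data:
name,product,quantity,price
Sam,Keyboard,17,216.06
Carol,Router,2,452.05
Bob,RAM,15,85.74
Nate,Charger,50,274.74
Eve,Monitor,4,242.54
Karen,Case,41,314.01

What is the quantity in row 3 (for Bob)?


Row 3: Bob
Column 'quantity' = 15

ANSWER: 15


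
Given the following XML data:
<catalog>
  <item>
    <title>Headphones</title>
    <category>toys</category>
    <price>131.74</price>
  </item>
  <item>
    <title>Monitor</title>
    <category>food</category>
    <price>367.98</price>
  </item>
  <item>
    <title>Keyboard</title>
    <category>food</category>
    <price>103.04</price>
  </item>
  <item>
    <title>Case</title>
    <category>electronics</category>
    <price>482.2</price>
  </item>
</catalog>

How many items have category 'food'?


Scanning <item> elements for <category>food</category>:
  Item 2: Monitor -> MATCH
  Item 3: Keyboard -> MATCH
Count: 2

ANSWER: 2


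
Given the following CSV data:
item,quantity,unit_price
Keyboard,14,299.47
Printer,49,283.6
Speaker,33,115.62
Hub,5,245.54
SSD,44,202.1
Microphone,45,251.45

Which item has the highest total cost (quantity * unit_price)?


Computing row totals:
  Keyboard: 4192.58
  Printer: 13896.4
  Speaker: 3815.46
  Hub: 1227.7
  SSD: 8892.4
  Microphone: 11315.25
Maximum: Printer (13896.4)

ANSWER: Printer


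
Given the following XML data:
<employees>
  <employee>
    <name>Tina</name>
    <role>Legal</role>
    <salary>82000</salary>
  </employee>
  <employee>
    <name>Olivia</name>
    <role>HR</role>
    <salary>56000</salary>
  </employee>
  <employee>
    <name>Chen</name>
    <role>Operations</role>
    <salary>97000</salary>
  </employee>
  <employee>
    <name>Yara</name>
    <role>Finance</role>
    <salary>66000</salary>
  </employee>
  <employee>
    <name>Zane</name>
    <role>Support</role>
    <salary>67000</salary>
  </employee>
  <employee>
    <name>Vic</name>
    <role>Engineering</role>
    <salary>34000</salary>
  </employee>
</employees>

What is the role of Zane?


Searching for <employee> with <name>Zane</name>
Found at position 5
<role>Support</role>

ANSWER: Support


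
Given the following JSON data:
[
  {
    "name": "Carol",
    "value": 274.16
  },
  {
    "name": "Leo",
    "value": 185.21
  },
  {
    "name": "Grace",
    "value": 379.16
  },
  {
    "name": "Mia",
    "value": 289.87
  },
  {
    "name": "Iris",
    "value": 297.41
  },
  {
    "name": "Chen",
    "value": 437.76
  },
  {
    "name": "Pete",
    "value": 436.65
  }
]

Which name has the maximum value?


Comparing values:
  Carol: 274.16
  Leo: 185.21
  Grace: 379.16
  Mia: 289.87
  Iris: 297.41
  Chen: 437.76
  Pete: 436.65
Maximum: Chen (437.76)

ANSWER: Chen


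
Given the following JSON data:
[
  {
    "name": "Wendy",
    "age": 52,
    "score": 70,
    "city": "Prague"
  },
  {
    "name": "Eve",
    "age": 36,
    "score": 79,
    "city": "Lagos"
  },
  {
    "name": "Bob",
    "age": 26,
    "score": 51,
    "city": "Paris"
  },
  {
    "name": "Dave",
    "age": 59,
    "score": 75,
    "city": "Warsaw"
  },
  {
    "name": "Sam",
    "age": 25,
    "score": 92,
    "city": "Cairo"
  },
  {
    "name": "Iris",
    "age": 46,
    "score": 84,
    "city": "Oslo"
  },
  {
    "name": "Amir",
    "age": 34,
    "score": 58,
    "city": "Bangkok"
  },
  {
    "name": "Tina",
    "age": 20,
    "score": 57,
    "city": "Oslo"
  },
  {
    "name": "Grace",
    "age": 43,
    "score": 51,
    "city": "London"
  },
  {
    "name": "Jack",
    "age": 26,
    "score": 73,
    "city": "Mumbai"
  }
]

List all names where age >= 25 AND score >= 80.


Checking both conditions:
  Wendy (age=52, score=70) -> no
  Eve (age=36, score=79) -> no
  Bob (age=26, score=51) -> no
  Dave (age=59, score=75) -> no
  Sam (age=25, score=92) -> YES
  Iris (age=46, score=84) -> YES
  Amir (age=34, score=58) -> no
  Tina (age=20, score=57) -> no
  Grace (age=43, score=51) -> no
  Jack (age=26, score=73) -> no


ANSWER: Sam, Iris


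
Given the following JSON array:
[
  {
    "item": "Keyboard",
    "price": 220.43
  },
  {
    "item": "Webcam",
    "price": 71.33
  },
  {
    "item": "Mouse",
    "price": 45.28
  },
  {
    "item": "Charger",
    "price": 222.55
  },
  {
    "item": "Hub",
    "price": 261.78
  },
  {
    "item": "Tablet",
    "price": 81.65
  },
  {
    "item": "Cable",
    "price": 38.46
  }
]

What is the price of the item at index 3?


Array index 3 -> Charger
price = 222.55

ANSWER: 222.55


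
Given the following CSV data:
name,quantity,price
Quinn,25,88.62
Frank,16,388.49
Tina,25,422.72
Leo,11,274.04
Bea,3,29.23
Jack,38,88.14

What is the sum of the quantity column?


Values in 'quantity' column:
  Row 1: 25
  Row 2: 16
  Row 3: 25
  Row 4: 11
  Row 5: 3
  Row 6: 38
Sum = 25 + 16 + 25 + 11 + 3 + 38 = 118

ANSWER: 118


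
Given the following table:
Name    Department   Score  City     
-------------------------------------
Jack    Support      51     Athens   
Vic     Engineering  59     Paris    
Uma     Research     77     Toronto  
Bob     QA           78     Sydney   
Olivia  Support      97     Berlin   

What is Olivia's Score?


Row 5: Olivia
Score = 97

ANSWER: 97


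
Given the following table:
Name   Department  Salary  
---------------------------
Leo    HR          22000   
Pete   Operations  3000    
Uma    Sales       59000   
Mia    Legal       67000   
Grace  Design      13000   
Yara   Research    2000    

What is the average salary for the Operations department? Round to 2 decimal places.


Operations department members:
  Pete: 3000
Sum = 3000
Count = 1
Average = 3000 / 1 = 3000.00

ANSWER: 3000.00


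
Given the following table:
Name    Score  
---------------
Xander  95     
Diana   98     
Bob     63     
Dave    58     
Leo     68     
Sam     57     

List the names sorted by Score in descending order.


Sorting by Score (descending):
  Diana: 98
  Xander: 95
  Leo: 68
  Bob: 63
  Dave: 58
  Sam: 57


ANSWER: Diana, Xander, Leo, Bob, Dave, Sam


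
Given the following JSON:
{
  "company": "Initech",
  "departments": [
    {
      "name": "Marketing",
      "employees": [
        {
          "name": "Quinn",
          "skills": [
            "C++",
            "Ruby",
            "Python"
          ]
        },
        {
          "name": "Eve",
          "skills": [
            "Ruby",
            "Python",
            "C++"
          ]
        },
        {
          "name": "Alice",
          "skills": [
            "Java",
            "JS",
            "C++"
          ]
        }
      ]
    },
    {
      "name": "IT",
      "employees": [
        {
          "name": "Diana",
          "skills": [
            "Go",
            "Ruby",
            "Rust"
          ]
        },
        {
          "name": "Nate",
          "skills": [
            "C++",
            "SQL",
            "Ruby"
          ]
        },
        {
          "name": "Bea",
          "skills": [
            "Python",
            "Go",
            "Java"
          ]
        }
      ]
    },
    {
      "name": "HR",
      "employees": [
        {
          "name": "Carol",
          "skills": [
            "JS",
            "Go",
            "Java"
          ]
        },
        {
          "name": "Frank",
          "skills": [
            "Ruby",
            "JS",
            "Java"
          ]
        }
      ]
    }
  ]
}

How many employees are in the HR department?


Path: departments[2].employees
Count: 2

ANSWER: 2


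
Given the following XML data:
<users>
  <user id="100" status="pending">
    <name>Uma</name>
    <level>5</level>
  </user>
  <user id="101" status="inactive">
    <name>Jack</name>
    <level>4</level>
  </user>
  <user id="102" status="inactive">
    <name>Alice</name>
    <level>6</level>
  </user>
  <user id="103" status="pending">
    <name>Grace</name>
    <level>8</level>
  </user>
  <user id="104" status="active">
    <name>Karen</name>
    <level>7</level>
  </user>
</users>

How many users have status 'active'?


Counting users with status='active':
  Karen (id=104) -> MATCH
Count: 1

ANSWER: 1


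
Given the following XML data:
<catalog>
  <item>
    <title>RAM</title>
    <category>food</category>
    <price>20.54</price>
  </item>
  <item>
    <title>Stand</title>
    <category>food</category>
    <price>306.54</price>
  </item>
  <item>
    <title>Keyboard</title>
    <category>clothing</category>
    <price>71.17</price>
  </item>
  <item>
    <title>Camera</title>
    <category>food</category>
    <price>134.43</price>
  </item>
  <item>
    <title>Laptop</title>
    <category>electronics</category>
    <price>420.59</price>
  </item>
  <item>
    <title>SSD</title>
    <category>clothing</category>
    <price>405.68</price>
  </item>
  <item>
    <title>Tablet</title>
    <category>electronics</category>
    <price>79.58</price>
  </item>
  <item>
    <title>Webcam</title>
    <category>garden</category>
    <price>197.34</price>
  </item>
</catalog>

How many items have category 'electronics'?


Scanning <item> elements for <category>electronics</category>:
  Item 5: Laptop -> MATCH
  Item 7: Tablet -> MATCH
Count: 2

ANSWER: 2


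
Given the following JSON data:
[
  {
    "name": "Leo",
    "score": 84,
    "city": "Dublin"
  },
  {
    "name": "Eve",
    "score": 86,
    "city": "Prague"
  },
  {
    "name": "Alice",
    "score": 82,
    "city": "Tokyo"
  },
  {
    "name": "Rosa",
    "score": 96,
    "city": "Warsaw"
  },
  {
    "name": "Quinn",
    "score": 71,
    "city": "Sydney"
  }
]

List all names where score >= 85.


Filtering records where score >= 85:
  Leo (score=84) -> no
  Eve (score=86) -> YES
  Alice (score=82) -> no
  Rosa (score=96) -> YES
  Quinn (score=71) -> no


ANSWER: Eve, Rosa


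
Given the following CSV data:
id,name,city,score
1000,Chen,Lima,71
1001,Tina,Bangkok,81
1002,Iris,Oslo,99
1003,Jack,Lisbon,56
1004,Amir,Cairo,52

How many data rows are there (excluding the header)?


Counting rows (excluding header):
Header: id,name,city,score
Data rows: 5

ANSWER: 5


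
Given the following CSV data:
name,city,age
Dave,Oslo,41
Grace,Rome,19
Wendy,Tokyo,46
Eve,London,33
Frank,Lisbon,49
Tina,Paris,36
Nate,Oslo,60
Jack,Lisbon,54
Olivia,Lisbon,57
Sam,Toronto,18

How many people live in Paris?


Scanning city column for 'Paris':
  Row 6: Tina -> MATCH
Total matches: 1

ANSWER: 1


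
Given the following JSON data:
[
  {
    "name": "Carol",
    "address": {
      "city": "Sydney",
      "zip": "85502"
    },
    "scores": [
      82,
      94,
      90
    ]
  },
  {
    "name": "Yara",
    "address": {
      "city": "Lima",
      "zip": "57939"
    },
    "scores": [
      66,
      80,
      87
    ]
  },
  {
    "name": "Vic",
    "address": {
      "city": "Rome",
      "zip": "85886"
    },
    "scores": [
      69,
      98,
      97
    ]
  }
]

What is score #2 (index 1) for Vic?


Path: records[2].scores[1]
Value: 98

ANSWER: 98


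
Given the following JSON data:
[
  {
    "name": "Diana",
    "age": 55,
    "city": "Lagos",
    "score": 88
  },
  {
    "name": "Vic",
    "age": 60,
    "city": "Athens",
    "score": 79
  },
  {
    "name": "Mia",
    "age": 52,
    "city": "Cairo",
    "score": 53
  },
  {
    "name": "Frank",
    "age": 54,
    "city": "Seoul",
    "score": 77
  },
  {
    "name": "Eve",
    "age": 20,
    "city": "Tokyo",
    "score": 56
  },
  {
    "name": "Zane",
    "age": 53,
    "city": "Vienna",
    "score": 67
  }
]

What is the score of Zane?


Looking up record where name = Zane
Record index: 5
Field 'score' = 67

ANSWER: 67


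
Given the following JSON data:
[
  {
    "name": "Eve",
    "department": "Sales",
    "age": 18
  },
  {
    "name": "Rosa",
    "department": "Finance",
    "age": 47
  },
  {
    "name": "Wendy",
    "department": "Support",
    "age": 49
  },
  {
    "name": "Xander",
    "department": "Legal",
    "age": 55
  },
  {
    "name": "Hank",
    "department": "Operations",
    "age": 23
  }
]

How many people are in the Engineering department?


Scanning records for department = Engineering
  No matches found
Count: 0

ANSWER: 0


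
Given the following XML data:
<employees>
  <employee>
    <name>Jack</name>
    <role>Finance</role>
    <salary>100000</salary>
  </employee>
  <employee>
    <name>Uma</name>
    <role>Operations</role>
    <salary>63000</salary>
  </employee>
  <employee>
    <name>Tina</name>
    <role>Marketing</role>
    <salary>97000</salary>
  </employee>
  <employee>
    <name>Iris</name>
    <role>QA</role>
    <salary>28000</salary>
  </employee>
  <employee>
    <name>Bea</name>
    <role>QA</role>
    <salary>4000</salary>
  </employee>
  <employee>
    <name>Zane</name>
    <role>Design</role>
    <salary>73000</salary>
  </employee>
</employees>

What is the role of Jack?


Searching for <employee> with <name>Jack</name>
Found at position 1
<role>Finance</role>

ANSWER: Finance


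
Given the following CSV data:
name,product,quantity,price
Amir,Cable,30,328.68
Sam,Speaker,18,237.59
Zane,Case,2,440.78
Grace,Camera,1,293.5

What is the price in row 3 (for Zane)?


Row 3: Zane
Column 'price' = 440.78

ANSWER: 440.78


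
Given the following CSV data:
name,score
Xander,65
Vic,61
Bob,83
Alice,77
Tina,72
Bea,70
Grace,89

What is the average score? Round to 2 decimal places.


Scores: 65, 61, 83, 77, 72, 70, 89
Sum = 517
Count = 7
Average = 517 / 7 = 73.86

ANSWER: 73.86


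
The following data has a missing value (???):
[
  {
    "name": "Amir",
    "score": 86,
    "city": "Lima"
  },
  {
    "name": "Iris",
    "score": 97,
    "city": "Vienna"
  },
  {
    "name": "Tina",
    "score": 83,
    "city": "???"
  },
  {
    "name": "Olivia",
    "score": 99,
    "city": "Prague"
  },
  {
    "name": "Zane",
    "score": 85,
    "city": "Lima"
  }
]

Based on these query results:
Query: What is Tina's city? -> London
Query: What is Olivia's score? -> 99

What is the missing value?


The missing value is Tina's city
From query: Tina's city = London

ANSWER: London


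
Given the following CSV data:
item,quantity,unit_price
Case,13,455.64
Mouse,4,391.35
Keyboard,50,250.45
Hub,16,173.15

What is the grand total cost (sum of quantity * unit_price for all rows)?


Computing row totals:
  Case: 13 * 455.64 = 5923.32
  Mouse: 4 * 391.35 = 1565.4
  Keyboard: 50 * 250.45 = 12522.5
  Hub: 16 * 173.15 = 2770.4
Grand total = 5923.32 + 1565.4 + 12522.5 + 2770.4 = 22781.62

ANSWER: 22781.62


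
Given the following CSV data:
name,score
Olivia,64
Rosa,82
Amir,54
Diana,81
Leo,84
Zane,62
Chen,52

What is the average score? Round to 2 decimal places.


Scores: 64, 82, 54, 81, 84, 62, 52
Sum = 479
Count = 7
Average = 479 / 7 = 68.43

ANSWER: 68.43


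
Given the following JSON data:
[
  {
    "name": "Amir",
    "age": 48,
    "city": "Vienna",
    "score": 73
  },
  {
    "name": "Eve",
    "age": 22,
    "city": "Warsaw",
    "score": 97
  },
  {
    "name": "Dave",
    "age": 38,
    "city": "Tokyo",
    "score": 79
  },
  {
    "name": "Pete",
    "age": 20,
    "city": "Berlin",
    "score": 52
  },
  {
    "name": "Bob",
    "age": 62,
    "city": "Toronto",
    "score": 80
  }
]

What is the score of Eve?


Looking up record where name = Eve
Record index: 1
Field 'score' = 97

ANSWER: 97


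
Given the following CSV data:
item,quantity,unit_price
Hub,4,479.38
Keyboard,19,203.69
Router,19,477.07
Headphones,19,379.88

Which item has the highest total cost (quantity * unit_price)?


Computing row totals:
  Hub: 1917.52
  Keyboard: 3870.11
  Router: 9064.33
  Headphones: 7217.72
Maximum: Router (9064.33)

ANSWER: Router


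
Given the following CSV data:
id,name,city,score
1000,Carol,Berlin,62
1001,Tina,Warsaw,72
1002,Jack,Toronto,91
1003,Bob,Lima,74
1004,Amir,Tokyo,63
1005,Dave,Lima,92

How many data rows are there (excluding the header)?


Counting rows (excluding header):
Header: id,name,city,score
Data rows: 6

ANSWER: 6


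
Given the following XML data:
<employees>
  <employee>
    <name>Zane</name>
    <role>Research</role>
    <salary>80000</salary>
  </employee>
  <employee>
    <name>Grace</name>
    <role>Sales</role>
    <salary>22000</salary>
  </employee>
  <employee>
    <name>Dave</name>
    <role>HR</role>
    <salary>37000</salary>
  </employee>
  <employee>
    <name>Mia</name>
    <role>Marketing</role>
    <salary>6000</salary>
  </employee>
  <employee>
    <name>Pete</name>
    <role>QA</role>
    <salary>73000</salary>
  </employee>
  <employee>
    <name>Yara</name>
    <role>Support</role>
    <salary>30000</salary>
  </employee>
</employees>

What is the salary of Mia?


Searching for <employee> with <name>Mia</name>
Found at position 4
<salary>6000</salary>

ANSWER: 6000


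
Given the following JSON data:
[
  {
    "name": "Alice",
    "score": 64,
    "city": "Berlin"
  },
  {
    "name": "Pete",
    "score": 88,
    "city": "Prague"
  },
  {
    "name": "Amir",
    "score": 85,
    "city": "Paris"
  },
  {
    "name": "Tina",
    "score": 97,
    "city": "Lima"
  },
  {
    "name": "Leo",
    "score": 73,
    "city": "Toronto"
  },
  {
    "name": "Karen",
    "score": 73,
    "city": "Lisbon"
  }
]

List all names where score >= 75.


Filtering records where score >= 75:
  Alice (score=64) -> no
  Pete (score=88) -> YES
  Amir (score=85) -> YES
  Tina (score=97) -> YES
  Leo (score=73) -> no
  Karen (score=73) -> no


ANSWER: Pete, Amir, Tina
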